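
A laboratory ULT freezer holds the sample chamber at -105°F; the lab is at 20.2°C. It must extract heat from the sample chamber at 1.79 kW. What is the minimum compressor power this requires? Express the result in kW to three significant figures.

0.875 kW

In absolute terms T_C = 197.04 K and T_H = 293.35 K, so ΔT = 96.31 K.
COP_Carnot = T_C/ΔT = 197.04/96.31 = 2.046.
Ẇ_min = Q̇/COP_Carnot = 1.790/2.046 = 0.8749 kW.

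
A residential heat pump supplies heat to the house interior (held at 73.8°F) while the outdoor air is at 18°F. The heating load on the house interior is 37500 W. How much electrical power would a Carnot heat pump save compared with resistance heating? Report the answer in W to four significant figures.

33580 W

In absolute terms T_C = 265.37 K and T_H = 296.37 K, so ΔT = 31.00 K.
COP_Carnot = T_H/ΔT = 296.37/31.00 = 9.560.
Resistance heating needs Ẇ_res = Q̇_H = 37500 W; the reversible heat pump needs only Ẇ_hp = Q̇_H/COP = 3922 W.
Saving = 37500 − 3922 = 33580 W.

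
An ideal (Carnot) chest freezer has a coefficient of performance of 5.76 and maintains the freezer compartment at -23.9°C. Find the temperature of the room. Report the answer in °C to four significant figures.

19.37 °C

COP_R = T_C/(T_H − T_C) gives T_H − T_C = T_C/COP.
With T_C = 249.25 K, T_H = 249.25 × (1 + 1/5.76) = 292.52 K.
Converting, 292.52 K = 19.37°C.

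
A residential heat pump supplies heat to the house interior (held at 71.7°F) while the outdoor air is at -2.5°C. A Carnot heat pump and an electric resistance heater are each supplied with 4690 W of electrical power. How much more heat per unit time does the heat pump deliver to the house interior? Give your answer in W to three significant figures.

In absolute terms T_C = 270.65 K and T_H = 295.21 K, so ΔT = 24.56 K.
COP_Carnot = T_H/ΔT = 295.21/24.56 = 12.02.
The heat pump delivers Q̇_H = COP × Ẇ = 56380 W; the resistance heater delivers Ẇ = 4690 W.
Extra = (COP − 1)·Ẇ = 51690 W.

51700 W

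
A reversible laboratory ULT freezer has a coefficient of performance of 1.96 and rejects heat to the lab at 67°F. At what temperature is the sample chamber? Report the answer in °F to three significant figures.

For a Carnot refrigerator COP_R = T_C/(T_H − T_C), so T_C = COP·T_H/(1 + COP).
With T_H = 292.59 K, T_C = 1.96 × 292.59/2.960 = 193.74 K.
Converting, 193.74 K = -110.93°F.

-111 °F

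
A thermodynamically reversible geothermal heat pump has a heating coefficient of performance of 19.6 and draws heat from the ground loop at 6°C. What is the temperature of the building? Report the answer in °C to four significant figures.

COP_HP = T_H/(T_H − T_C) rearranges to T_H = COP·T_C/(COP − 1).
With T_C = 279.15 K, T_H = 19.6 × 279.15/18.60 = 294.16 K.
Converting, 294.16 K = 21.01°C.

21.01 °C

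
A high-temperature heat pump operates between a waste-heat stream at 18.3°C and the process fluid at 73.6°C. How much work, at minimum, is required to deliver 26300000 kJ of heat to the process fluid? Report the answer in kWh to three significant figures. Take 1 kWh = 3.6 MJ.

1170 kWh

In absolute terms T_C = 291.45 K and T_H = 346.75 K, so ΔT = 55.30 K.
The reversible limit is COP_HP = T_H/ΔT = 6.270, so W_min = Q_H/COP = Q_H·ΔT/T_H.
W_min = 26300000 × 55.30/346.75 = 4194000 kJ = 1165 kWh.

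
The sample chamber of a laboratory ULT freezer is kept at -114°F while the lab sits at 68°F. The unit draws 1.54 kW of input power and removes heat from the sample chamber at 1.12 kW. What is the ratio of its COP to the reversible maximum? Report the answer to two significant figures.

COP_actual = Q̇_C/Ẇ = 1.120/1.540 = 0.7273.
In absolute terms T_C = 192.04 K and T_H = 293.15 K, so ΔT = 101.1 K.
COP_Carnot = T_C/ΔT = 192.04/101.1 = 1.899.
η_II = COP_actual/COP_Carnot = 0.7273/1.899 = 0.3829.

0.38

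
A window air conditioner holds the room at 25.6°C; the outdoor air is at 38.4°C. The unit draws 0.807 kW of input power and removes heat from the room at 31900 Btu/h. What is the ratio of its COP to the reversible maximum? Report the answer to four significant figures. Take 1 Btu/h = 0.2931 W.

Converting, Q̇_C = 31900 Btu/h = 9.350 kW, so COP_actual = Q̇_C/Ẇ = 9.350/0.8070 = 11.59.
In absolute terms T_C = 298.75 K and T_H = 311.55 K, so ΔT = 12.80 K.
COP_Carnot = T_C/ΔT = 298.75/12.80 = 23.34.
η_II = COP_actual/COP_Carnot = 11.59/23.34 = 0.4964.

0.4964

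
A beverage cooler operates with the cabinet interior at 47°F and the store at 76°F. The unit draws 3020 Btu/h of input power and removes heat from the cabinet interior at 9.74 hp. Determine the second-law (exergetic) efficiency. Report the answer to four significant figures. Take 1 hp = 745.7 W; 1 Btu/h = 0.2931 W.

Converting, Q̇_C = 9.740 hp = 24780 Btu/h, so COP_actual = Q̇_C/Ẇ = 24780/3020 = 8.205.
In absolute terms T_C = 281.48 K and T_H = 297.59 K, so ΔT = 16.11 K.
COP_Carnot = T_C/ΔT = 281.48/16.11 = 17.47.
η_II = COP_actual/COP_Carnot = 8.205/17.47 = 0.4696.

0.4696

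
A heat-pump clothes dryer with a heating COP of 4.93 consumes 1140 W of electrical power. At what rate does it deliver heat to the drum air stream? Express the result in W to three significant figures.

Q̇_H = COP_HP × Ẇ = 4.93 × 1140 = 5620 W.

5620 W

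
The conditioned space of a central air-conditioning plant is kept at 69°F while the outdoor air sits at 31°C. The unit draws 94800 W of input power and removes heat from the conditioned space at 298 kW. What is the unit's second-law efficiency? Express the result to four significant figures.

Converting, Q̇_C = 298.0 kW = 298000 W, so COP_actual = Q̇_C/Ẇ = 298000/94800 = 3.143.
In absolute terms T_C = 293.71 K and T_H = 304.15 K, so ΔT = 10.44 K.
COP_Carnot = T_C/ΔT = 293.71/10.44 = 28.12.
η_II = COP_actual/COP_Carnot = 3.143/28.12 = 0.1118.

0.1118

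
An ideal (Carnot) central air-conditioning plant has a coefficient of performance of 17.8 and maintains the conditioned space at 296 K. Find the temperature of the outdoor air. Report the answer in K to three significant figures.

COP_R = T_C/(T_H − T_C) gives T_H − T_C = T_C/COP.
With T_C = 296.00 K, T_H = 296.00 × (1 + 1/17.8) = 312.63 K.

313 K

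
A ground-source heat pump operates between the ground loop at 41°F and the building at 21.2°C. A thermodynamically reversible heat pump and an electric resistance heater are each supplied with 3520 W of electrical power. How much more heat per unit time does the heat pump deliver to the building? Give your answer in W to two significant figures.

60000 W

In absolute terms T_C = 278.15 K and T_H = 294.35 K, so ΔT = 16.20 K.
COP_Carnot = T_H/ΔT = 294.35/16.20 = 18.17.
The heat pump delivers Q̇_H = COP × Ẇ = 63960 W; the resistance heater delivers Ẇ = 3520 W.
Extra = (COP − 1)·Ẇ = 60440 W.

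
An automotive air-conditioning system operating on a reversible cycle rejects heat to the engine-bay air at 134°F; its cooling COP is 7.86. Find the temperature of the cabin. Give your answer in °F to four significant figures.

66.99 °F

For a Carnot refrigerator COP_R = T_C/(T_H − T_C), so T_C = COP·T_H/(1 + COP).
With T_H = 329.82 K, T_C = 7.86 × 329.82/8.860 = 292.59 K.
Converting, 292.59 K = 66.99°F.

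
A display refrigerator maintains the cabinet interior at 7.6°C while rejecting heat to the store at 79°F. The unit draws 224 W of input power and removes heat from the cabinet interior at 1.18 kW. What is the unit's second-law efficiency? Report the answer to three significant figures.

0.347

Converting, Q̇_C = 1.180 kW = 1180 W, so COP_actual = Q̇_C/Ẇ = 1180/224.0 = 5.268.
In absolute terms T_C = 280.75 K and T_H = 299.26 K, so ΔT = 18.51 K.
COP_Carnot = T_C/ΔT = 280.75/18.51 = 15.17.
η_II = COP_actual/COP_Carnot = 5.268/15.17 = 0.3473.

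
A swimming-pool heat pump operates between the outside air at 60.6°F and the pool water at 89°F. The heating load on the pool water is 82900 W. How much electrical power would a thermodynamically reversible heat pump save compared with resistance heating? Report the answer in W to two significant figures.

In absolute terms T_C = 289.04 K and T_H = 304.82 K, so ΔT = 15.78 K.
COP_Carnot = T_H/ΔT = 304.82/15.78 = 19.32.
Resistance heating needs Ẇ_res = Q̇_H = 82900 W; the reversible heat pump needs only Ẇ_hp = Q̇_H/COP = 4291 W.
Saving = 82900 − 4291 = 78610 W.

79000 W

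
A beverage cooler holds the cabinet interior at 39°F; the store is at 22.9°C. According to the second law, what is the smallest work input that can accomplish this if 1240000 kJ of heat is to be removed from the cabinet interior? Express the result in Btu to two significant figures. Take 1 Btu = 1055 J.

In absolute terms T_C = 277.04 K and T_H = 296.05 K, so ΔT = 19.01 K.
The reversible limit is COP_R = T_C/ΔT = 14.57, so W_min = Q_C/COP = Q_C·ΔT/T_C.
W_min = 1240000 × 19.01/277.04 = 85090 kJ = 80660 Btu.

81000 Btu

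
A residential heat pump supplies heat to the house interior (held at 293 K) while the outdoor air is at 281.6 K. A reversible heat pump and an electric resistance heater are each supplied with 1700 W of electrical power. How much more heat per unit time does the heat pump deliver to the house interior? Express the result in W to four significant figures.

41990 W

The reservoir spacing is ΔT = 293 − 281.6 = 11.40 K.
COP_Carnot = T_H/ΔT = 293.00/11.40 = 25.70.
The heat pump delivers Q̇_H = COP × Ẇ = 43690 W; the resistance heater delivers Ẇ = 1700 W.
Extra = (COP − 1)·Ẇ = 41990 W.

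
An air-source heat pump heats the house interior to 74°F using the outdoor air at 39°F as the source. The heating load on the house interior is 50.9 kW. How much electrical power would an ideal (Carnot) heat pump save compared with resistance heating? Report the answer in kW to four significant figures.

47.56 kW

In absolute terms T_C = 277.04 K and T_H = 296.48 K, so ΔT = 19.44 K.
COP_Carnot = T_H/ΔT = 296.48/19.44 = 15.25.
Resistance heating needs Ẇ_res = Q̇_H = 50.90 kW; the reversible heat pump needs only Ẇ_hp = Q̇_H/COP = 3.338 kW.
Saving = 50.90 − 3.338 = 47.56 kW.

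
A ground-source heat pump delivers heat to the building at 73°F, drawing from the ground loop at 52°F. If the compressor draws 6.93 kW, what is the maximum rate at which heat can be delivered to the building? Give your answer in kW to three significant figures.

In absolute terms T_C = 284.26 K and T_H = 295.93 K, so ΔT = 11.67 K.
COP_Carnot = T_H/ΔT = 295.93/11.67 = 25.37.
Q̇_max = COP_Carnot × Ẇ = 25.37 × 6.930 kW = 175.8 kW.

176 kW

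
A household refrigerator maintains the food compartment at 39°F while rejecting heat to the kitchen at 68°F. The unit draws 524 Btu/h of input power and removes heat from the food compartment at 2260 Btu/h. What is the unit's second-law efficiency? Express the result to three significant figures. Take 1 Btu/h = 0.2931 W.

COP_actual = Q̇_C/Ẇ = 2260/524.0 = 4.313.
In absolute terms T_C = 277.04 K and T_H = 293.15 K, so ΔT = 16.11 K.
COP_Carnot = T_C/ΔT = 277.04/16.11 = 17.20.
η_II = COP_actual/COP_Carnot = 4.313/17.20 = 0.2508.

0.251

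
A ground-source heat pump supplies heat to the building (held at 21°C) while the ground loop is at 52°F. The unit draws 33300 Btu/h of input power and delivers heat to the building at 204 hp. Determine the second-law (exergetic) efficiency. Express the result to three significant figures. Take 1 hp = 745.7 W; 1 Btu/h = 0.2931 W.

0.524

Converting, Q̇_H = 204.0 hp = 519000 Btu/h, so COP_actual = Q̇_H/Ẇ = 519000/33300 = 15.59.
In absolute terms T_C = 284.26 K and T_H = 294.15 K, so ΔT = 9.889 K.
COP_Carnot = T_H/ΔT = 294.15/9.889 = 29.75.
η_II = COP_actual/COP_Carnot = 15.59/29.75 = 0.5240.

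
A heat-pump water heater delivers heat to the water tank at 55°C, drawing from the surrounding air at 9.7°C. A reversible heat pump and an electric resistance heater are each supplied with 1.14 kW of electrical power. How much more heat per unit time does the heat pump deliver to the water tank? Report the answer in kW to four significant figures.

7.118 kW

In absolute terms T_C = 282.85 K and T_H = 328.15 K, so ΔT = 45.30 K.
COP_Carnot = T_H/ΔT = 328.15/45.30 = 7.244.
The heat pump delivers Q̇_H = COP × Ẇ = 8.258 kW; the resistance heater delivers Ẇ = 1.140 kW.
Extra = (COP − 1)·Ẇ = 7.118 kW.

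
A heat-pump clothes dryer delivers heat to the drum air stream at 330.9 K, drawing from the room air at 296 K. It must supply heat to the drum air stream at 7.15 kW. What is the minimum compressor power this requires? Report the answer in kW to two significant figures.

0.75 kW

The reservoir spacing is ΔT = 330.9 − 296 = 34.90 K.
COP_Carnot = T_H/ΔT = 330.90/34.90 = 9.481.
Ẇ_min = Q̇/COP_Carnot = 7.150/9.481 = 0.7541 kW.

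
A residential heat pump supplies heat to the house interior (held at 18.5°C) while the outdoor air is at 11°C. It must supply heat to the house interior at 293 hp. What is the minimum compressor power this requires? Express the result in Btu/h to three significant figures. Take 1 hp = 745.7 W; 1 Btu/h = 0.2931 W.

In absolute terms T_C = 284.15 K and T_H = 291.65 K, so ΔT = 7.500 K.
COP_Carnot = T_H/ΔT = 291.65/7.500 = 38.89.
Ẇ_min = Q̇/COP_Carnot = 293.0/38.89 = 7.535 hp = 19170 Btu/h.

19200 Btu/h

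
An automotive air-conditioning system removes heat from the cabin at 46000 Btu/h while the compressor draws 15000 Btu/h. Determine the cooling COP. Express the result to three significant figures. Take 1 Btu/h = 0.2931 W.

The first law gives Q̇_H = Q̇_C + Ẇ, so the three rates are Q̇_C = 46000, Q̇_H = 61000, Ẇ = 15000 Btu/h.
COP_R = Q̇_C/Ẇ = 46000/15000 = 3.067.

3.07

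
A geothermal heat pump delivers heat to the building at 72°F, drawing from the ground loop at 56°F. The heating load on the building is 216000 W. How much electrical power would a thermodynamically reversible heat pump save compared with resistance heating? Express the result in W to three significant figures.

In absolute terms T_C = 286.48 K and T_H = 295.37 K, so ΔT = 8.889 K.
COP_Carnot = T_H/ΔT = 295.37/8.889 = 33.23.
Resistance heating needs Ẇ_res = Q̇_H = 216000 W; the reversible heat pump needs only Ẇ_hp = Q̇_H/COP = 6500 W.
Saving = 216000 − 6500 = 209500 W.

209000 W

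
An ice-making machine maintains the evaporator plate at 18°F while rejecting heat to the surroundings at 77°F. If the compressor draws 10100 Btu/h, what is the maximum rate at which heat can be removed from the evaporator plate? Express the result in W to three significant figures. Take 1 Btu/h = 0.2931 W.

24000 W

In absolute terms T_C = 265.37 K and T_H = 298.15 K, so ΔT = 32.78 K.
COP_Carnot = T_C/ΔT = 265.37/32.78 = 8.096.
Q̇_max = COP_Carnot × Ẇ = 8.096 × 10100 Btu/h = 81770 Btu/h = 23970 W.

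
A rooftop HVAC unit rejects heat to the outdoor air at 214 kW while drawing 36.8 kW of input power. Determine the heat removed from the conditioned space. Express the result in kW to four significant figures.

177.2 kW

For a cyclic device the first law requires Q̇_H = Q̇_C + Ẇ.
Q̇_C = Q̇_H − Ẇ = 177.2 kW.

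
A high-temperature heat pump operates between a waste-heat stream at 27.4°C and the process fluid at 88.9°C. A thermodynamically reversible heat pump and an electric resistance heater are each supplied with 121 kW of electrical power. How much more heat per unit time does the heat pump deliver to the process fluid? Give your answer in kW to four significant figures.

In absolute terms T_C = 300.55 K and T_H = 362.05 K, so ΔT = 61.50 K.
COP_Carnot = T_H/ΔT = 362.05/61.50 = 5.887.
The heat pump delivers Q̇_H = COP × Ẇ = 712.3 kW; the resistance heater delivers Ẇ = 121.0 kW.
Extra = (COP − 1)·Ẇ = 591.3 kW.

591.3 kW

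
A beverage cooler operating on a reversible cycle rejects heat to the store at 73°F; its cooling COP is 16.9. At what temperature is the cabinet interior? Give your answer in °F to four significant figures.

43.24 °F

For a Carnot refrigerator COP_R = T_C/(T_H − T_C), so T_C = COP·T_H/(1 + COP).
With T_H = 295.93 K, T_C = 16.9 × 295.93/17.90 = 279.40 K.
Converting, 279.40 K = 43.24°F.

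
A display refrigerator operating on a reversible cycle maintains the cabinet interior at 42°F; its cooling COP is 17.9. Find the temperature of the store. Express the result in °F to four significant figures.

70.03 °F

COP_R = T_C/(T_H − T_C) gives T_H − T_C = T_C/COP.
With T_C = 278.71 K, T_H = 278.71 × (1 + 1/17.9) = 294.28 K.
Converting, 294.28 K = 70.03°F.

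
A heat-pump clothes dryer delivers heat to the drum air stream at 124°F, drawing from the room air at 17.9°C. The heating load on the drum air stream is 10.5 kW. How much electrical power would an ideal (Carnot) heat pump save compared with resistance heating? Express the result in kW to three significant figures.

9.42 kW

In absolute terms T_C = 291.05 K and T_H = 324.26 K, so ΔT = 33.21 K.
COP_Carnot = T_H/ΔT = 324.26/33.21 = 9.764.
Resistance heating needs Ẇ_res = Q̇_H = 10.50 kW; the reversible heat pump needs only Ẇ_hp = Q̇_H/COP = 1.075 kW.
Saving = 10.50 − 1.075 = 9.425 kW.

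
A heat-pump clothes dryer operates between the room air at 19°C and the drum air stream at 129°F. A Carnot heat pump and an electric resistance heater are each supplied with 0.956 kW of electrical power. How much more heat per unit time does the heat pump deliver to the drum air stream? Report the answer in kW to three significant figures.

In absolute terms T_C = 292.15 K and T_H = 327.04 K, so ΔT = 34.89 K.
COP_Carnot = T_H/ΔT = 327.04/34.89 = 9.374.
The heat pump delivers Q̇_H = COP × Ẇ = 8.961 kW; the resistance heater delivers Ẇ = 0.9560 kW.
Extra = (COP − 1)·Ẇ = 8.005 kW.

8.01 kW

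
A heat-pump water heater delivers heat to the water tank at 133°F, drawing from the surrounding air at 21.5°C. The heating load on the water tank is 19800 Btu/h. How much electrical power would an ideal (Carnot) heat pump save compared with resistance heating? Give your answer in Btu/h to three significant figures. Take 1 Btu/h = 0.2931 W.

In absolute terms T_C = 294.65 K and T_H = 329.26 K, so ΔT = 34.61 K.
COP_Carnot = T_H/ΔT = 329.26/34.61 = 9.513.
Resistance heating needs Ẇ_res = Q̇_H = 19800 Btu/h; the reversible heat pump needs only Ẇ_hp = Q̇_H/COP = 2081 Btu/h.
Saving = 19800 − 2081 = 17720 Btu/h.

17700 Btu/h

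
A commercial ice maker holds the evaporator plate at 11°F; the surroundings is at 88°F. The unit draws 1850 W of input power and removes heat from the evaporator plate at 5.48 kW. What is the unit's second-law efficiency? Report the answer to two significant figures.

Converting, Q̇_C = 5.480 kW = 5480 W, so COP_actual = Q̇_C/Ẇ = 5480/1850 = 2.962.
In absolute terms T_C = 261.48 K and T_H = 304.26 K, so ΔT = 42.78 K.
COP_Carnot = T_C/ΔT = 261.48/42.78 = 6.113.
η_II = COP_actual/COP_Carnot = 2.962/6.113 = 0.4846.

0.48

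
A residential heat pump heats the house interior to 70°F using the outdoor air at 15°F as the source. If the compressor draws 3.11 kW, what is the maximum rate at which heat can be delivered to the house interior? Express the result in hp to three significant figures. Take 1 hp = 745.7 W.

In absolute terms T_C = 263.71 K and T_H = 294.26 K, so ΔT = 30.56 K.
COP_Carnot = T_H/ΔT = 294.26/30.56 = 9.630.
Q̇_max = COP_Carnot × Ẇ = 9.630 × 3.110 kW = 29.95 kW = 40.16 hp.

40.2 hp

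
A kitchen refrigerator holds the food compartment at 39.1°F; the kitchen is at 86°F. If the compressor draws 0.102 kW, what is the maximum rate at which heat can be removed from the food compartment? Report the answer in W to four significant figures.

1085 W

In absolute terms T_C = 277.09 K and T_H = 303.15 K, so ΔT = 26.06 K.
COP_Carnot = T_C/ΔT = 277.09/26.06 = 10.63.
Q̇_max = COP_Carnot × Ẇ = 10.63 × 0.1020 kW = 1.085 kW = 1085 W.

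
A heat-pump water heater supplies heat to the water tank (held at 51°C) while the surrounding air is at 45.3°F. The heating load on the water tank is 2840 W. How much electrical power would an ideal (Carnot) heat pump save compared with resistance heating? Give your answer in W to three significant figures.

2460 W

In absolute terms T_C = 280.54 K and T_H = 324.15 K, so ΔT = 43.61 K.
COP_Carnot = T_H/ΔT = 324.15/43.61 = 7.433.
Resistance heating needs Ẇ_res = Q̇_H = 2840 W; the reversible heat pump needs only Ẇ_hp = Q̇_H/COP = 382.1 W.
Saving = 2840 − 382.1 = 2458 W.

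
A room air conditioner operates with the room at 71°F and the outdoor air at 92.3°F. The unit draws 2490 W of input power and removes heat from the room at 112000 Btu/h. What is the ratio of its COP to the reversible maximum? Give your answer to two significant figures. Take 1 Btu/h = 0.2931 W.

0.53

Converting, Q̇_C = 112000 Btu/h = 32830 W, so COP_actual = Q̇_C/Ẇ = 32830/2490 = 13.18.
In absolute terms T_C = 294.82 K and T_H = 306.65 K, so ΔT = 11.83 K.
COP_Carnot = T_C/ΔT = 294.82/11.83 = 24.91.
η_II = COP_actual/COP_Carnot = 13.18/24.91 = 0.5292.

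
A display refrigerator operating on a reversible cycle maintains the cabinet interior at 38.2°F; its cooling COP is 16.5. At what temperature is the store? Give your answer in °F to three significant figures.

COP_R = T_C/(T_H − T_C) gives T_H − T_C = T_C/COP.
With T_C = 276.59 K, T_H = 276.59 × (1 + 1/16.5) = 293.36 K.
Converting, 293.36 K = 68.37°F.

68.4 °F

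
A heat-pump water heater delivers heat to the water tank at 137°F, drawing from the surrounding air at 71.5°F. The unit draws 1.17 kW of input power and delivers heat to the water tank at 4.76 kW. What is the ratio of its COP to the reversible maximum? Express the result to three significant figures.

0.447

COP_actual = Q̇_H/Ẇ = 4.760/1.170 = 4.068.
In absolute terms T_C = 295.09 K and T_H = 331.48 K, so ΔT = 36.39 K.
COP_Carnot = T_H/ΔT = 331.48/36.39 = 9.109.
η_II = COP_actual/COP_Carnot = 4.068/9.109 = 0.4466.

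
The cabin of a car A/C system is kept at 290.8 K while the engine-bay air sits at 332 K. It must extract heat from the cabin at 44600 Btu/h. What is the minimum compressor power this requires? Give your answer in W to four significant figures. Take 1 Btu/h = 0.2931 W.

1852 W

The reservoir spacing is ΔT = 332 − 290.8 = 41.20 K.
COP_Carnot = T_C/ΔT = 290.80/41.20 = 7.058.
Ẇ_min = Q̇/COP_Carnot = 44600/7.058 = 6319 Btu/h = 1852 W.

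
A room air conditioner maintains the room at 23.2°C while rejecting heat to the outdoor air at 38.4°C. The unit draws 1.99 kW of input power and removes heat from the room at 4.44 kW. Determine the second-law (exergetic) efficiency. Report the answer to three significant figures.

0.114

COP_actual = Q̇_C/Ẇ = 4.440/1.990 = 2.231.
In absolute terms T_C = 296.35 K and T_H = 311.55 K, so ΔT = 15.20 K.
COP_Carnot = T_C/ΔT = 296.35/15.20 = 19.50.
η_II = COP_actual/COP_Carnot = 2.231/19.50 = 0.1144.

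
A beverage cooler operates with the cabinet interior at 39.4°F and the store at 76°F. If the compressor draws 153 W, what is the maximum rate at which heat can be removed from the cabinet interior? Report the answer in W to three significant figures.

2090 W

In absolute terms T_C = 277.26 K and T_H = 297.59 K, so ΔT = 20.33 K.
COP_Carnot = T_C/ΔT = 277.26/20.33 = 13.64.
Q̇_max = COP_Carnot × Ẇ = 13.64 × 153.0 W = 2086 W.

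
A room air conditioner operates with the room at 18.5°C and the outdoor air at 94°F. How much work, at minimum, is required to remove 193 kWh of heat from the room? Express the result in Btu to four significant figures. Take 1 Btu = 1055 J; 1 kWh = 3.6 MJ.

In absolute terms T_C = 291.65 K and T_H = 307.59 K, so ΔT = 15.94 K.
The reversible limit is COP_R = T_C/ΔT = 18.29, so W_min = Q_C/COP = Q_C·ΔT/T_C.
W_min = 193.0 × 15.94/291.65 = 10.55 kWh = 36000 Btu.

36000 Btu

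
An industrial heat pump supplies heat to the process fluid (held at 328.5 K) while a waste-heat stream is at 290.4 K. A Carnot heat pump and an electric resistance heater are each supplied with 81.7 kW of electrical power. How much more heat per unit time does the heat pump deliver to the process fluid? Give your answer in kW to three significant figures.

The reservoir spacing is ΔT = 328.5 − 290.4 = 38.10 K.
COP_Carnot = T_H/ΔT = 328.50/38.10 = 8.622.
The heat pump delivers Q̇_H = COP × Ẇ = 704.4 kW; the resistance heater delivers Ẇ = 81.70 kW.
Extra = (COP − 1)·Ẇ = 622.7 kW.

623 kW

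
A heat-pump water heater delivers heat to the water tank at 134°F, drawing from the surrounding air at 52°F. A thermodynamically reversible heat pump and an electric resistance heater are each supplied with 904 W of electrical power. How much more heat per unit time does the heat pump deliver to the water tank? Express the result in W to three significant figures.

5640 W

In absolute terms T_C = 284.26 K and T_H = 329.82 K, so ΔT = 45.56 K.
COP_Carnot = T_H/ΔT = 329.82/45.56 = 7.240.
The heat pump delivers Q̇_H = COP × Ẇ = 6545 W; the resistance heater delivers Ẇ = 904.0 W.
Extra = (COP − 1)·Ẇ = 5641 W.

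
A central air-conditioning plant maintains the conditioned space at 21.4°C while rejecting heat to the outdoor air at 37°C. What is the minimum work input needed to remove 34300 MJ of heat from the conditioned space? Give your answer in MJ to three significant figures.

In absolute terms T_C = 294.55 K and T_H = 310.15 K, so ΔT = 15.60 K.
The reversible limit is COP_R = T_C/ΔT = 18.88, so W_min = Q_C/COP = Q_C·ΔT/T_C.
W_min = 34300 × 15.60/294.55 = 1817 MJ.

1820 MJ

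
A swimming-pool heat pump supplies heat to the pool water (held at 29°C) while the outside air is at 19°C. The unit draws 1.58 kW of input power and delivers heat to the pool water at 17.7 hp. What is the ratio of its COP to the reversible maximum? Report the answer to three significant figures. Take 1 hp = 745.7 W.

Converting, Q̇_H = 17.70 hp = 13.20 kW, so COP_actual = Q̇_H/Ẇ = 13.20/1.580 = 8.354.
In absolute terms T_C = 292.15 K and T_H = 302.15 K, so ΔT = 10.00 K.
COP_Carnot = T_H/ΔT = 302.15/10.00 = 30.22.
η_II = COP_actual/COP_Carnot = 8.354/30.22 = 0.2765.

0.276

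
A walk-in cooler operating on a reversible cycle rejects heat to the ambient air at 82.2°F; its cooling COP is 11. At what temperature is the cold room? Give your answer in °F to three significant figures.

37.0 °F

For a Carnot refrigerator COP_R = T_C/(T_H − T_C), so T_C = COP·T_H/(1 + COP).
With T_H = 301.04 K, T_C = 11 × 301.04/12.00 = 275.95 K.
Converting, 275.95 K = 37.04°F.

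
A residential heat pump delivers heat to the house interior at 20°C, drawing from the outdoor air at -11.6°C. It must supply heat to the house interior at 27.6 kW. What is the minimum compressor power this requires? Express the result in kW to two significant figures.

3.0 kW

In absolute terms T_C = 261.55 K and T_H = 293.15 K, so ΔT = 31.60 K.
COP_Carnot = T_H/ΔT = 293.15/31.60 = 9.277.
Ẇ_min = Q̇/COP_Carnot = 27.60/9.277 = 2.975 kW.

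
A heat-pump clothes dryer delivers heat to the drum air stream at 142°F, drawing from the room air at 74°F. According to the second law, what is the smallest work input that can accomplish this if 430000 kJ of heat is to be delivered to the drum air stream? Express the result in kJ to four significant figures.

In absolute terms T_C = 296.48 K and T_H = 334.26 K, so ΔT = 37.78 K.
The reversible limit is COP_HP = T_H/ΔT = 8.848, so W_min = Q_H/COP = Q_H·ΔT/T_H.
W_min = 430000 × 37.78/334.26 = 48600 kJ.

48600 kJ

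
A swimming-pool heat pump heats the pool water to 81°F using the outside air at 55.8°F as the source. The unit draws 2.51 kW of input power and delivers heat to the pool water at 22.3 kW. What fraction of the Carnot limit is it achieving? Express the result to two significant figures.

COP_actual = Q̇_H/Ẇ = 22.30/2.510 = 8.884.
In absolute terms T_C = 286.37 K and T_H = 300.37 K, so ΔT = 14.00 K.
COP_Carnot = T_H/ΔT = 300.37/14.00 = 21.46.
η_II = COP_actual/COP_Carnot = 8.884/21.46 = 0.4141.

0.41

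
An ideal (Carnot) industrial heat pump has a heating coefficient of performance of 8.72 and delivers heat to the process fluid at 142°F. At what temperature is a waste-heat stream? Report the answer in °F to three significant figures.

73.0 °F

COP_HP = T_H/(T_H − T_C) gives T_H − T_C = T_H/COP.
With T_H = 334.26 K, T_C = 334.26 × (1 − 1/8.72) = 295.93 K.
Converting, 295.93 K = 73.00°F.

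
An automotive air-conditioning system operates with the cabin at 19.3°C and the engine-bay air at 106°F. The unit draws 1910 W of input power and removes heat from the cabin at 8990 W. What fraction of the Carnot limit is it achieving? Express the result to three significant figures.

COP_actual = Q̇_C/Ẇ = 8990/1910 = 4.707.
In absolute terms T_C = 292.45 K and T_H = 314.26 K, so ΔT = 21.81 K.
COP_Carnot = T_C/ΔT = 292.45/21.81 = 13.41.
η_II = COP_actual/COP_Carnot = 4.707/13.41 = 0.3510.

0.351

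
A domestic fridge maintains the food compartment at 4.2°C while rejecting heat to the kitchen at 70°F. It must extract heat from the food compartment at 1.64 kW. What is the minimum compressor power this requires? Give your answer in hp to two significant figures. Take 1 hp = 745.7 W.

0.13 hp

In absolute terms T_C = 277.35 K and T_H = 294.26 K, so ΔT = 16.91 K.
COP_Carnot = T_C/ΔT = 277.35/16.91 = 16.40.
Ẇ_min = Q̇/COP_Carnot = 1.640/16.40 = 0.1000 kW = 0.1341 hp.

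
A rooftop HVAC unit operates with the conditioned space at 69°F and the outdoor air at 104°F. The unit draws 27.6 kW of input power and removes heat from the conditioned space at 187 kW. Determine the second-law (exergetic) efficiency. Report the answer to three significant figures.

0.449

COP_actual = Q̇_C/Ẇ = 187.0/27.60 = 6.775.
In absolute terms T_C = 293.71 K and T_H = 313.15 K, so ΔT = 19.44 K.
COP_Carnot = T_C/ΔT = 293.71/19.44 = 15.10.
η_II = COP_actual/COP_Carnot = 6.775/15.10 = 0.4486.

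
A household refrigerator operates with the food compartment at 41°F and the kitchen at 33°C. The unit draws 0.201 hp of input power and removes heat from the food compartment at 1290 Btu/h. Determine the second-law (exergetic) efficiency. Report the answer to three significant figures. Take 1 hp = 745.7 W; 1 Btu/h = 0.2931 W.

Converting, Q̇_C = 1290 Btu/h = 0.5070 hp, so COP_actual = Q̇_C/Ẇ = 0.5070/0.2010 = 2.523.
In absolute terms T_C = 278.15 K and T_H = 306.15 K, so ΔT = 28.00 K.
COP_Carnot = T_C/ΔT = 278.15/28.00 = 9.934.
η_II = COP_actual/COP_Carnot = 2.523/9.934 = 0.2539.

0.254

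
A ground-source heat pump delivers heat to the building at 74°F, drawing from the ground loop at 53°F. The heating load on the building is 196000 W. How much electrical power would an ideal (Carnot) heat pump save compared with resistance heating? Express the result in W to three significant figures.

In absolute terms T_C = 284.82 K and T_H = 296.48 K, so ΔT = 11.67 K.
COP_Carnot = T_H/ΔT = 296.48/11.67 = 25.41.
Resistance heating needs Ẇ_res = Q̇_H = 196000 W; the reversible heat pump needs only Ẇ_hp = Q̇_H/COP = 7713 W.
Saving = 196000 − 7713 = 188300 W.

188000 W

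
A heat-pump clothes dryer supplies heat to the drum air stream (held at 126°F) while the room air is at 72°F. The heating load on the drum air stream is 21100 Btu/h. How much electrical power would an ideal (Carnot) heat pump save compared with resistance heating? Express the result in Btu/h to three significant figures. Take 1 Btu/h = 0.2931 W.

19200 Btu/h

In absolute terms T_C = 295.37 K and T_H = 325.37 K, so ΔT = 30.00 K.
COP_Carnot = T_H/ΔT = 325.37/30.00 = 10.85.
Resistance heating needs Ẇ_res = Q̇_H = 21100 Btu/h; the reversible heat pump needs only Ẇ_hp = Q̇_H/COP = 1945 Btu/h.
Saving = 21100 − 1945 = 19150 Btu/h.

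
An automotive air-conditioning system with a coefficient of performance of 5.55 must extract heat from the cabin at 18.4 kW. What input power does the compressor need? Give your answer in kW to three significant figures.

3.32 kW

Ẇ = Q̇_C/COP = 18.40/5.55 = 3.315 kW.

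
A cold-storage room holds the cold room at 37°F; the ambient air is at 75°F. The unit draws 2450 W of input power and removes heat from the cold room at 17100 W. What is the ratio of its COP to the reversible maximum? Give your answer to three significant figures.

0.534

COP_actual = Q̇_C/Ẇ = 17100/2450 = 6.980.
In absolute terms T_C = 275.93 K and T_H = 297.04 K, so ΔT = 21.11 K.
COP_Carnot = T_C/ΔT = 275.93/21.11 = 13.07.
η_II = COP_actual/COP_Carnot = 6.980/13.07 = 0.5340.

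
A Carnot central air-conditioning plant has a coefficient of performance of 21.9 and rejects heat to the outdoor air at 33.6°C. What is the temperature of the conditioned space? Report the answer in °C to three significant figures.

20.2 °C

For a Carnot refrigerator COP_R = T_C/(T_H − T_C), so T_C = COP·T_H/(1 + COP).
With T_H = 306.75 K, T_C = 21.9 × 306.75/22.90 = 293.35 K.
Converting, 293.35 K = 20.20°C.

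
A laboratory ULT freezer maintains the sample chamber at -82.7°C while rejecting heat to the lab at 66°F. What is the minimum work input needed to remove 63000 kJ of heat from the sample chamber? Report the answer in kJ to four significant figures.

33610 kJ

In absolute terms T_C = 190.45 K and T_H = 292.04 K, so ΔT = 101.6 K.
The reversible limit is COP_R = T_C/ΔT = 1.875, so W_min = Q_C/COP = Q_C·ΔT/T_C.
W_min = 63000 × 101.6/190.45 = 33610 kJ.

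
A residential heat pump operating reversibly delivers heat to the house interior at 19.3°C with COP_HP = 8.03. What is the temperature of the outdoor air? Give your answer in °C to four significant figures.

-17.12 °C

COP_HP = T_H/(T_H − T_C) gives T_H − T_C = T_H/COP.
With T_H = 292.45 K, T_C = 292.45 × (1 − 1/8.03) = 256.03 K.
Converting, 256.03 K = -17.12°C.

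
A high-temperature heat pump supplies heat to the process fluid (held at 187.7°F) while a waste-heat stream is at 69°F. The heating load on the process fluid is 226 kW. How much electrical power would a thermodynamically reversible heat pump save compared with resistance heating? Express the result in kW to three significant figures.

In absolute terms T_C = 293.71 K and T_H = 359.65 K, so ΔT = 65.94 K.
COP_Carnot = T_H/ΔT = 359.65/65.94 = 5.454.
Resistance heating needs Ẇ_res = Q̇_H = 226.0 kW; the reversible heat pump needs only Ẇ_hp = Q̇_H/COP = 41.44 kW.
Saving = 226.0 − 41.44 = 184.6 kW.

185 kW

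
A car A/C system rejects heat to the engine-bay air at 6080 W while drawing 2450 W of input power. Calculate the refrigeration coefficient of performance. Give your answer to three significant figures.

1.48

The first law gives Q̇_H = Q̇_C + Ẇ, so the three rates are Q̇_C = 3630, Q̇_H = 6080, Ẇ = 2450 W.
COP_R = Q̇_C/Ẇ = 3630/2450 = 1.482.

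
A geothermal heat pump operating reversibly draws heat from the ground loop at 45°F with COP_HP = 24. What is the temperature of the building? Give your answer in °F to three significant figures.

66.9 °F

COP_HP = T_H/(T_H − T_C) rearranges to T_H = COP·T_C/(COP − 1).
With T_C = 280.37 K, T_H = 24 × 280.37/23.00 = 292.56 K.
Converting, 292.56 K = 66.94°F.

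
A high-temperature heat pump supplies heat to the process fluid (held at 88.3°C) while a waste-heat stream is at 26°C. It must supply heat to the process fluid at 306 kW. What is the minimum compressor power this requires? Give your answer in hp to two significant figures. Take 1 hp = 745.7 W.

In absolute terms T_C = 299.15 K and T_H = 361.45 K, so ΔT = 62.30 K.
COP_Carnot = T_H/ΔT = 361.45/62.30 = 5.802.
Ẇ_min = Q̇/COP_Carnot = 306.0/5.802 = 52.74 kW = 70.73 hp.

71 hp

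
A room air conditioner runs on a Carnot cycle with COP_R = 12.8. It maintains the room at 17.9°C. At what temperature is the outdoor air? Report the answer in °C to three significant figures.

COP_R = T_C/(T_H − T_C) gives T_H − T_C = T_C/COP.
With T_C = 291.05 K, T_H = 291.05 × (1 + 1/12.8) = 313.79 K.
Converting, 313.79 K = 40.64°C.

40.6 °C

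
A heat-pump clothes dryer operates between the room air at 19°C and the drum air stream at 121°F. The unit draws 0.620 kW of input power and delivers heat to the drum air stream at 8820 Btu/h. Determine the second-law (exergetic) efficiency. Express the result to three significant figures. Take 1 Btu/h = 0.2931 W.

0.393

Converting, Q̇_H = 8820 Btu/h = 2.585 kW, so COP_actual = Q̇_H/Ẇ = 2.585/0.6200 = 4.170.
In absolute terms T_C = 292.15 K and T_H = 322.59 K, so ΔT = 30.44 K.
COP_Carnot = T_H/ΔT = 322.59/30.44 = 10.60.
η_II = COP_actual/COP_Carnot = 4.170/10.60 = 0.3935.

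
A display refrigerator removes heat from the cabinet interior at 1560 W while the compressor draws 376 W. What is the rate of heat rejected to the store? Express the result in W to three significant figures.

1940 W

For a cyclic device the first law requires Q̇_H = Q̇_C + Ẇ.
Q̇_H = Q̇_C + Ẇ = 1936 W.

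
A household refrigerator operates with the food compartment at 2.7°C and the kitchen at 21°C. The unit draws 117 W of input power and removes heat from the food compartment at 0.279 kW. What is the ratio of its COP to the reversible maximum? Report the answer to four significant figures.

0.1582

Converting, Q̇_C = 0.2790 kW = 279.0 W, so COP_actual = Q̇_C/Ẇ = 279.0/117.0 = 2.385.
In absolute terms T_C = 275.85 K and T_H = 294.15 K, so ΔT = 18.30 K.
COP_Carnot = T_C/ΔT = 275.85/18.30 = 15.07.
η_II = COP_actual/COP_Carnot = 2.385/15.07 = 0.1582.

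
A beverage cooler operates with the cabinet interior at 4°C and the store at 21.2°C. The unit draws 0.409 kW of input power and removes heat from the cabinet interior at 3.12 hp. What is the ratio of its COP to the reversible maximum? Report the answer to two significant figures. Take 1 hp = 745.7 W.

Converting, Q̇_C = 3.120 hp = 2.327 kW, so COP_actual = Q̇_C/Ẇ = 2.327/0.4090 = 5.688.
In absolute terms T_C = 277.15 K and T_H = 294.35 K, so ΔT = 17.20 K.
COP_Carnot = T_C/ΔT = 277.15/17.20 = 16.11.
η_II = COP_actual/COP_Carnot = 5.688/16.11 = 0.3530.

0.35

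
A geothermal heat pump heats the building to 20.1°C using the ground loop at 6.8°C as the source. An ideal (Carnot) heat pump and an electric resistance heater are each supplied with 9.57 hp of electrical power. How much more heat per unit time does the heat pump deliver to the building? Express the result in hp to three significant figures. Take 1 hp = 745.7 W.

In absolute terms T_C = 279.95 K and T_H = 293.25 K, so ΔT = 13.30 K.
COP_Carnot = T_H/ΔT = 293.25/13.30 = 22.05.
The heat pump delivers Q̇_H = COP × Ẇ = 211.0 hp; the resistance heater delivers Ẇ = 9.570 hp.
Extra = (COP − 1)·Ẇ = 201.4 hp.

201 hp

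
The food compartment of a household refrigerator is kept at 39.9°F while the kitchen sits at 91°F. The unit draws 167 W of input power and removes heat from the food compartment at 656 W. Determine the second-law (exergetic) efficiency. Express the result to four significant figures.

COP_actual = Q̇_C/Ẇ = 656.0/167.0 = 3.928.
In absolute terms T_C = 277.54 K and T_H = 305.93 K, so ΔT = 28.39 K.
COP_Carnot = T_C/ΔT = 277.54/28.39 = 9.776.
η_II = COP_actual/COP_Carnot = 3.928/9.776 = 0.4018.

0.4018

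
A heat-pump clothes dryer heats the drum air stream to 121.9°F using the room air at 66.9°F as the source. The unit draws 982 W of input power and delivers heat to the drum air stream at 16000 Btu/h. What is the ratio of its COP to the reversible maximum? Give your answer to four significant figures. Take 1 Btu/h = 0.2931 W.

Converting, Q̇_H = 16000 Btu/h = 4690 W, so COP_actual = Q̇_H/Ẇ = 4690/982.0 = 4.776.
In absolute terms T_C = 292.54 K and T_H = 323.09 K, so ΔT = 30.56 K.
COP_Carnot = T_H/ΔT = 323.09/30.56 = 10.57.
η_II = COP_actual/COP_Carnot = 4.776/10.57 = 0.4516.

0.4516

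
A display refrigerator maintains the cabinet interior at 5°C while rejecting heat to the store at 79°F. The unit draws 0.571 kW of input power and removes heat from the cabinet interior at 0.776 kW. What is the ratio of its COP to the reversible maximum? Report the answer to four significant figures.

0.1031

COP_actual = Q̇_C/Ẇ = 0.7760/0.5710 = 1.359.
In absolute terms T_C = 278.15 K and T_H = 299.26 K, so ΔT = 21.11 K.
COP_Carnot = T_C/ΔT = 278.15/21.11 = 13.18.
η_II = COP_actual/COP_Carnot = 1.359/13.18 = 0.1031.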